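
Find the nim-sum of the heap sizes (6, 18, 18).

6

Write each in binary and XOR column by column:
  00110  (6)
  10010  (18)
  10010  (18)
  -----
  00110  (6)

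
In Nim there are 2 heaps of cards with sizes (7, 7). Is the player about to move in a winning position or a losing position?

Nim-sum: 7 ^ 7 = 0.
The nim-sum is 0, so this is a P-position: the player to move is in a losing position under optimal play.

Losing position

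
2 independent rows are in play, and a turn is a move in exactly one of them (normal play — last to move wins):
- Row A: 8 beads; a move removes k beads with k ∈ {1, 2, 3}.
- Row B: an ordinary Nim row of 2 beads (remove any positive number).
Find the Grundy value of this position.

Grundy values for row A (subtraction set {1, 2, 3}):
g(0) = mex{} = 0
g(1) = mex{0} = 1
g(2) = mex{0,1} = 2
g(3) = mex{0,1,2} = 3
g(4) = mex{1,2,3} = 0
g(5) = mex{0,2,3} = 1
g(6) = mex{0,1,3} = 2
g(7) = mex{0,1,2} = 3
g(8) = mex{1,2,3} = 0
So g(8) = 0.
Row B is a plain Nim row of size 2, so its Grundy value is 2.
By the Sprague-Grundy theorem, the Grundy value of a sum of independent games is the XOR of the component values.
Combined value = 0 ⊕ 2 = 2.

2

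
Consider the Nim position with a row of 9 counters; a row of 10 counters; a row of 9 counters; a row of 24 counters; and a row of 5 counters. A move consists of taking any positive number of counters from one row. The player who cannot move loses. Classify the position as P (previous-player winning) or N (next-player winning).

N-position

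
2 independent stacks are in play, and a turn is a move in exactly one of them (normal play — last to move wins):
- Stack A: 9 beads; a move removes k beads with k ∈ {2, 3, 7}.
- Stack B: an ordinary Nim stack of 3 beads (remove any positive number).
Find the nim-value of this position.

Build the Grundy sequence for stack A with g(k) = mex{g(k−s) : s ∈ {2, 3, 7}, s ≤ k}:
k:     0  1  2  3  4  5  6  7  8  9
g(k):  0  0  1  1  2  0  0  1  1  2
So g(9) = 2.
Stack B is a plain Nim stack of size 3, so its Grundy value is 3.
By the Sprague-Grundy theorem, the Grundy value of a sum of independent games is the XOR of the component values.
Combined value = 2 ⊕ 3 = 1.

1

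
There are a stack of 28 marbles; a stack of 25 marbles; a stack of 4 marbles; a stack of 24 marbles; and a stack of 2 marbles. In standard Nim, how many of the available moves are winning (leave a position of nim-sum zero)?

3

Bitwise XOR of the heap sizes:
  11100  (28)
  11001  (25)
  00100  (4)
  11000  (24)
  00010  (2)
  -----
  11011  (27)
The overall nim-sum is X = 27. A stack of size p has a winning move iff p XOR X < p (reduce it to p XOR X).
  28: 28 XOR 27 = 7 < 28 — winning move (to 7).
  25: 25 XOR 27 = 2 < 25 — winning move (to 2).
  4: 4 XOR 27 = 31 ≥ 4 — no move.
  24: 24 XOR 27 = 3 < 24 — winning move (to 3).
  2: 2 XOR 27 = 25 ≥ 2 — no move.
That gives 3 winning moves.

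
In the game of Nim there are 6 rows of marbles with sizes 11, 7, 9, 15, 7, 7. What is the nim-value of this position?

10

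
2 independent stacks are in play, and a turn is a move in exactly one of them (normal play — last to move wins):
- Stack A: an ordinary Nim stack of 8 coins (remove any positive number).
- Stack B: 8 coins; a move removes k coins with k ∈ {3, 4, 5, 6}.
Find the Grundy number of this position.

10

Stack A is a plain Nim stack of size 8, so its Grundy value is 8.
Grundy values for stack B (subtraction set {3, 4, 5, 6}):
g(0) = mex{} = 0
g(1) = mex{} = 0
g(2) = mex{} = 0
g(3) = mex{0} = 1
g(4) = mex{0} = 1
g(5) = mex{0} = 1
g(6) = mex{0,1} = 2
g(7) = mex{0,1} = 2
g(8) = mex{0,1} = 2
So g(8) = 2.
By the Sprague-Grundy theorem, the Grundy value of a sum of independent games is the XOR of the component values.
Combined value = 8 XOR 2 = 10.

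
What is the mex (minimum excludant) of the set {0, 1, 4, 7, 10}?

2

The values 0, 1 are all present; 2 is the first non-negative integer missing from the set.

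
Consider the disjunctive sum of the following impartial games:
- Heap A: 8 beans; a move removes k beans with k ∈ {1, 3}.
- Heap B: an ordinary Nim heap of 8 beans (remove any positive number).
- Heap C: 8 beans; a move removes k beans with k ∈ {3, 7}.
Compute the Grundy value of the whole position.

Grundy values for heap A (subtraction set {1, 3}):
g(0) = mex{} = 0
g(1) = mex{0} = 1
g(2) = mex{1} = 0
g(3) = mex{0} = 1
g(4) = mex{1} = 0
g(5) = mex{0} = 1
g(6) = mex{1} = 0
g(7) = mex{0} = 1
g(8) = mex{1} = 0
So g(8) = 0.
Heap B is a plain Nim heap of size 8, so its Grundy value is 8.
Grundy values for heap C (subtraction set {3, 7}):
k:     0  1  2  3  4  5  6  7  8
g(k):  0  0  0  1  1  1  0  2  2
So g(8) = 2.
By the Sprague-Grundy theorem, the Grundy value of a sum of independent games is the XOR of the component values.
Combined value = 0 ⊕ 8 ⊕ 2 = 10.

10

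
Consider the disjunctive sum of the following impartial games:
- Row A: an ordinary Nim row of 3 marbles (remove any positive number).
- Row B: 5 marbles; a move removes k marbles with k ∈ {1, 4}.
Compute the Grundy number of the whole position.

Row A is a plain Nim row of size 3, so its Grundy value is 3.
For row B, compute g(0), g(1), … with moves {1, 4}:
g(0) = mex{} = 0
g(1) = mex{0} = 1
g(2) = mex{1} = 0
g(3) = mex{0} = 1
g(4) = mex{0,1} = 2
g(5) = mex{1,2} = 0
So g(5) = 0.
By the Sprague-Grundy theorem, the Grundy value of a sum of independent games is the XOR of the component values.
Combined value = 3 ⊕ 0 = 3.

3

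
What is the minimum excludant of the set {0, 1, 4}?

2

The values 0, 1 are all present; 2 is the first non-negative integer missing from the set.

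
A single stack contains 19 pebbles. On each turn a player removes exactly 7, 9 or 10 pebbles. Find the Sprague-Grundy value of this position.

0

Build the Grundy sequence with g(k) = mex{g(k−s) : s ∈ {7, 9, 10}, s ≤ k}:
k:     0  1  2  3  4  5  6  7  8  9 10 11 12 13 14 15 16 17 18 19
g(k):  0  0  0  0  0  0  0  1  1  1  1  1  1  1  2  2  2  0  0  0
So g(19) = 0.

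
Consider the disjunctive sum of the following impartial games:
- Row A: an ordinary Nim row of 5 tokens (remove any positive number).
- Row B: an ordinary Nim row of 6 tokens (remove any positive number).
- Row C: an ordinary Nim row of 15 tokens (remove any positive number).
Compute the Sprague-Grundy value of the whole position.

12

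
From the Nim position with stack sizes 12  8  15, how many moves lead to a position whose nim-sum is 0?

Compute the nim-sum pairwise:
12 ⊕ 8 = 4
4 ⊕ 15 = 11
The overall nim-sum is X = 11. A stack of size p has a winning move iff p XOR X < p (reduce it to p XOR X).
  12: 12 XOR 11 = 7 < 12 — winning move (to 7).
  8: 8 XOR 11 = 3 < 8 — winning move (to 3).
  15: 15 XOR 11 = 4 < 15 — winning move (to 4).
That gives 3 winning moves.

3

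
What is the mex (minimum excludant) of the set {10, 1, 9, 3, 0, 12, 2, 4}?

5

The values 0, 1, 2, 3, 4 are all present; 5 is the first non-negative integer missing from the set.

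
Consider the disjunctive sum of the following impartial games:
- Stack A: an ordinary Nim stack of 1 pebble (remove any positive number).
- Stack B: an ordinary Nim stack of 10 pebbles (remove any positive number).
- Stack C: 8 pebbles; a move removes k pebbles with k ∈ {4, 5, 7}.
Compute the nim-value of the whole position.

Stack A is a plain Nim stack of size 1, so its Grundy value is 1.
Stack B is a plain Nim stack of size 10, so its Grundy value is 10.
For stack C, compute g(0), g(1), … with moves {4, 5, 7}:
g(0) = mex{} = 0
g(1) = mex{} = 0
g(2) = mex{} = 0
g(3) = mex{} = 0
g(4) = mex{0} = 1
g(5) = mex{0} = 1
g(6) = mex{0} = 1
g(7) = mex{0} = 1
g(8) = mex{0,1} = 2
So g(8) = 2.
By the Sprague-Grundy theorem, the Grundy value of a sum of independent games is the XOR of the component values.
Combined value = 1 XOR 10 XOR 2 = 9.

9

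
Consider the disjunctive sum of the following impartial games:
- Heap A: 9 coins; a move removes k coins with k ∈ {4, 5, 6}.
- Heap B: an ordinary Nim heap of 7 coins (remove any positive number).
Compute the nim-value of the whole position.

5

Build the Grundy sequence for heap A with g(k) = mex{g(k−s) : s ∈ {4, 5, 6}, s ≤ k}:
g(0) = mex{} = 0
g(1) = mex{} = 0
g(2) = mex{} = 0
g(3) = mex{} = 0
g(4) = mex{0} = 1
g(5) = mex{0} = 1
g(6) = mex{0} = 1
g(7) = mex{0} = 1
g(8) = mex{0,1} = 2
g(9) = mex{0,1} = 2
So g(9) = 2.
Heap B is a plain Nim heap of size 7, so its Grundy value is 7.
The value of a disjunctive sum is the nim-sum of the parts.
Combined value = 2 XOR 7 = 5.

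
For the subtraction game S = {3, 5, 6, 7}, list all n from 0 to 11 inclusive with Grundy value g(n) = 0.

0, 1, 2, 10, 11

Compute g(0), g(1), … for moves {3, 5, 6, 7}:
k:     0  1  2  3  4  5  6  7  8  9 10 11
g(k):  0  0  0  1  1  1  2  2  2  3  0  0
The P-positions (g = 0) in 0..11 are 0, 1, 2, 10, 11.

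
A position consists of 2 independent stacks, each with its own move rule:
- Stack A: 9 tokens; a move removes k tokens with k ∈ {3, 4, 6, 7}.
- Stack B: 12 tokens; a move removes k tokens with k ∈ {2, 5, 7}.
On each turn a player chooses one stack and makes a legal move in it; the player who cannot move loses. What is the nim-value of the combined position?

Grundy values for stack A (subtraction set {3, 4, 6, 7}):
g(0) = mex{} = 0
g(1) = mex{} = 0
g(2) = mex{} = 0
g(3) = mex{0} = 1
g(4) = mex{0} = 1
g(5) = mex{0} = 1
g(6) = mex{0,1} = 2
g(7) = mex{0,1} = 2
g(8) = mex{0,1} = 2
g(9) = mex{0,1,2} = 3
So g(9) = 3.
For stack B, compute g(0), g(1), … with moves {2, 5, 7}:
g(0) = mex{} = 0
g(1) = mex{} = 0
g(2) = mex{0} = 1
g(3) = mex{0} = 1
g(4) = mex{1} = 0
g(5) = mex{0,1} = 2
g(6) = mex{0} = 1
g(7) = mex{0,1,2} = 3
g(8) = mex{0,1} = 2
g(9) = mex{0,1,3} = 2
g(10) = mex{1,2} = 0
g(11) = mex{0,1,2} = 3
g(12) = mex{0,2,3} = 1
So g(12) = 1.
By the Sprague-Grundy theorem, the Grundy value of a sum of independent games is the XOR of the component values.
Combined value = 3 XOR 1 = 2.

2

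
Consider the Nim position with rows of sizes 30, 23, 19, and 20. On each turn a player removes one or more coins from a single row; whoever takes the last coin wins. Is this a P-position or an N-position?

N-position

Compute the nim-sum pairwise:
30 ^ 23 = 9
9 ^ 19 = 26
26 ^ 20 = 14
The nim-sum is 14 ≠ 0, so this is an N-position: the player to move can win.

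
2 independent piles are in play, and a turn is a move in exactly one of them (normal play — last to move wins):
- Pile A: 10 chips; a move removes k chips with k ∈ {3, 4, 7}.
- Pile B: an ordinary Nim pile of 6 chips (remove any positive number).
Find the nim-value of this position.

6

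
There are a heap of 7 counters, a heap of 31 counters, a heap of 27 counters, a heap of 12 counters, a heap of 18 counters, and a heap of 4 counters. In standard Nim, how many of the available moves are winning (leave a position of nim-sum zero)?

3

Bitwise XOR of the heap sizes:
  00111  (7)
  11111  (31)
  11011  (27)
  01100  (12)
  10010  (18)
  00100  (4)
  -----
  11001  (25)
The overall nim-sum is X = 25. A heap of size p has a winning move iff p XOR X < p (reduce it to p XOR X).
  7: 7 XOR 25 = 30 ≥ 7 — no move.
  31: 31 XOR 25 = 6 < 31 — winning move (to 6).
  27: 27 XOR 25 = 2 < 27 — winning move (to 2).
  12: 12 XOR 25 = 21 ≥ 12 — no move.
  18: 18 XOR 25 = 11 < 18 — winning move (to 11).
  4: 4 XOR 25 = 29 ≥ 4 — no move.
That gives 3 winning moves.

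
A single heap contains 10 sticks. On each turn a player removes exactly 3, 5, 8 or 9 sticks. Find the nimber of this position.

Compute g(0), g(1), … for moves {3, 5, 8, 9}:
k:     0  1  2  3  4  5  6  7  8  9 10
g(k):  0  0  0  1  1  1  2  2  2  3  3
So g(10) = 3.

3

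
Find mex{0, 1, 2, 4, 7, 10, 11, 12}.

The values 0, 1, 2 are all present; 3 is the first non-negative integer missing from the set.

3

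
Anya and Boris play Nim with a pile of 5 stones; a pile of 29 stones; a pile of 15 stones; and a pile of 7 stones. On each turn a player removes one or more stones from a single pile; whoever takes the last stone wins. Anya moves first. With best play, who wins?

Anya wins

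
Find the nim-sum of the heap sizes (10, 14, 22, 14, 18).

14

Bitwise XOR of the heap sizes:
  01010  (10)
  01110  (14)
  10110  (22)
  01110  (14)
  10010  (18)
  -----
  01110  (14)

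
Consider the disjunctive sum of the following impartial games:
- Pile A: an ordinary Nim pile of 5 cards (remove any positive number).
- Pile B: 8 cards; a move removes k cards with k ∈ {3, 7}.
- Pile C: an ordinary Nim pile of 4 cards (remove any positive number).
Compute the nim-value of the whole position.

Pile A is a plain Nim pile of size 5, so its Grundy value is 5.
For pile B, compute g(0), g(1), … with moves {3, 7}:
k:     0  1  2  3  4  5  6  7  8
g(k):  0  0  0  1  1  1  0  2  2
So g(8) = 2.
Pile C is a plain Nim pile of size 4, so its Grundy value is 4.
By the Sprague-Grundy theorem, the Grundy value of a sum of independent games is the XOR of the component values.
Combined value = 5 ⊕ 2 ⊕ 4 = 3.

3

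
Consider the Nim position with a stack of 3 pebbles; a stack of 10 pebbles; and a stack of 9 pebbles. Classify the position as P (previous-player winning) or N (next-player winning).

P-position

Write each in binary and XOR column by column:
  0011  (3)
  1010  (10)
  1001  (9)
  ----
  0000  (0)
The nim-sum is 0, so this is a P-position: the player to move is in a losing position under optimal play.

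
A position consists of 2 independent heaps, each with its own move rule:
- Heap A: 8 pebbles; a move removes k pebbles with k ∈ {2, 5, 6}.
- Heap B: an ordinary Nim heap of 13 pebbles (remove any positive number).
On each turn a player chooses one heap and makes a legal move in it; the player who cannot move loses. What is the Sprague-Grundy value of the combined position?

13

For heap A, compute g(0), g(1), … with moves {2, 5, 6}:
g(0) = mex{} = 0
g(1) = mex{} = 0
g(2) = mex{0} = 1
g(3) = mex{0} = 1
g(4) = mex{1} = 0
g(5) = mex{0,1} = 2
g(6) = mex{0} = 1
g(7) = mex{0,1,2} = 3
g(8) = mex{1} = 0
So g(8) = 0.
Heap B is a plain Nim heap of size 13, so its Grundy value is 13.
By the Sprague-Grundy theorem, the Grundy value of a sum of independent games is the XOR of the component values.
Combined value = 0 ⊕ 13 = 13.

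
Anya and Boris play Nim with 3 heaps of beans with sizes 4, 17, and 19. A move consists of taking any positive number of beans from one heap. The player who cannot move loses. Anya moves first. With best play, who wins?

Anya wins

In binary:
  00100  (4)
  10001  (17)
  10011  (19)
  -----
  00110  (6)
The nim-sum is 6 ≠ 0, so this is an N-position: the player to move can win; Anya has a winning move.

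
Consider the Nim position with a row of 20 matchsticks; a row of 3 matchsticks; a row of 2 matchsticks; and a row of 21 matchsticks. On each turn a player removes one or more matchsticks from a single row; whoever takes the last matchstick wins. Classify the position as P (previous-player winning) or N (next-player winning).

In binary:
  10100  (20)
  00011  (3)
  00010  (2)
  10101  (21)
  -----
  00000  (0)
The nim-sum is 0, so this is a P-position: the player to move is in a losing position under optimal play.

P-position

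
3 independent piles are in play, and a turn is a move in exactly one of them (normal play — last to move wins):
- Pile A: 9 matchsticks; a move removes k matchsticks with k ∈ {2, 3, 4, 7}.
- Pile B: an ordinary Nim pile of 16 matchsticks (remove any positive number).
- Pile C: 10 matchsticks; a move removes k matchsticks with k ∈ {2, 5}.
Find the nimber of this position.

Grundy values for pile A (subtraction set {2, 3, 4, 7}):
k:     0  1  2  3  4  5  6  7  8  9
g(k):  0  0  1  1  2  2  0  3  1  4
So g(9) = 4.
Pile B is a plain Nim pile of size 16, so its Grundy value is 16.
For pile C, compute g(0), g(1), … with moves {2, 5}:
g(0) = mex{} = 0
g(1) = mex{} = 0
g(2) = mex{0} = 1
g(3) = mex{0} = 1
g(4) = mex{1} = 0
g(5) = mex{0,1} = 2
g(6) = mex{0} = 1
g(7) = mex{1,2} = 0
g(8) = mex{1} = 0
g(9) = mex{0} = 1
g(10) = mex{0,2} = 1
So g(10) = 1.
By the Sprague-Grundy theorem, the Grundy value of a sum of independent games is the XOR of the component values.
Combined value = 4 ⊕ 16 ⊕ 1 = 21.

21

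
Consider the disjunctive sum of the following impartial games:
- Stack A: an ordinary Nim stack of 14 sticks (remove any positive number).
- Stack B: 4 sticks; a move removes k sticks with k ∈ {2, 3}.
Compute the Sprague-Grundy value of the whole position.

12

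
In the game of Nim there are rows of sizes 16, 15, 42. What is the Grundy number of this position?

53

Bitwise XOR of the heap sizes:
  010000  (16)
  001111  (15)
  101010  (42)
  ------
  110101  (53)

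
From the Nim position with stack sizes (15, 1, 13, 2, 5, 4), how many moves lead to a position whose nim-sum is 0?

Nim-sum: 15 ^ 1 ^ 13 ^ 2 ^ 5 ^ 4 = 0.
The nim-sum is already 0, so every move leaves a nonzero nim-sum — there are no winning moves.

0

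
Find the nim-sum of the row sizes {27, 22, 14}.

Compute the nim-sum pairwise:
27 ⊕ 22 = 13
13 ⊕ 14 = 3

3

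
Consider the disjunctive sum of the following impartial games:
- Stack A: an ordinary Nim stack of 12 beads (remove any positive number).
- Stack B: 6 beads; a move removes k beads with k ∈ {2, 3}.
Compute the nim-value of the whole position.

12

Stack A is a plain Nim stack of size 12, so its Grundy value is 12.
Build the Grundy sequence for stack B with g(k) = mex{g(k−s) : s ∈ {2, 3}, s ≤ k}:
k:     0  1  2  3  4  5  6
g(k):  0  0  1  1  2  0  0
So g(6) = 0.
The value of a disjunctive sum is the nim-sum of the parts.
Combined value = 12 ⊕ 0 = 12.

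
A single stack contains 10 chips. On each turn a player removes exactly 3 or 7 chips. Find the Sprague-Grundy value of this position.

Build the Grundy sequence with g(k) = mex{g(k−s) : s ∈ {3, 7}, s ≤ k}:
g(0) = mex{} = 0
g(1) = mex{} = 0
g(2) = mex{} = 0
g(3) = mex{0} = 1
g(4) = mex{0} = 1
g(5) = mex{0} = 1
g(6) = mex{1} = 0
g(7) = mex{0,1} = 2
g(8) = mex{0,1} = 2
g(9) = mex{0} = 1
g(10) = mex{1,2} = 0
So g(10) = 0.

0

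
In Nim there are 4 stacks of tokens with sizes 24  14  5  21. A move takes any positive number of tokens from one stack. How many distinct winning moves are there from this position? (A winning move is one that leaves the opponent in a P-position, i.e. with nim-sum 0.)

3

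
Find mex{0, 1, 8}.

2

The values 0, 1 are all present; 2 is the first non-negative integer missing from the set.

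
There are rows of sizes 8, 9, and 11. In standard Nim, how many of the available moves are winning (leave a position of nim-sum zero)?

3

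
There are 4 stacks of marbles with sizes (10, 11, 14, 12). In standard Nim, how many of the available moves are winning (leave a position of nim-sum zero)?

Bitwise XOR of the heap sizes:
  1010  (10)
  1011  (11)
  1110  (14)
  1100  (12)
  ----
  0011  (3)
The overall nim-sum is X = 3. A stack of size p has a winning move iff p XOR X < p (reduce it to p XOR X).
  10: 10 XOR 3 = 9 < 10 — winning move (to 9).
  11: 11 XOR 3 = 8 < 11 — winning move (to 8).
  14: 14 XOR 3 = 13 < 14 — winning move (to 13).
  12: 12 XOR 3 = 15 ≥ 12 — no move.
That gives 3 winning moves.

3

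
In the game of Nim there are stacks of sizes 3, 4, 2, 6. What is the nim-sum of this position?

Nim-sum: 3 ^ 4 ^ 2 ^ 6 = 3.

3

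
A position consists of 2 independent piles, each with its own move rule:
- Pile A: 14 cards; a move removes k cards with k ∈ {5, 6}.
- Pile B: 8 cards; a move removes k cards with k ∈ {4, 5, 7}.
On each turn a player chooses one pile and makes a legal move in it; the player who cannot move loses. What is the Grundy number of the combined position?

2

Build the Grundy sequence for pile A with g(k) = mex{g(k−s) : s ∈ {5, 6}, s ≤ k}:
g(0) = mex{} = 0
g(1) = mex{} = 0
g(2) = mex{} = 0
g(3) = mex{} = 0
g(4) = mex{} = 0
g(5) = mex{0} = 1
g(6) = mex{0} = 1
g(7) = mex{0} = 1
g(8) = mex{0} = 1
g(9) = mex{0} = 1
g(10) = mex{0,1} = 2
g(11) = mex{1} = 0
g(12) = mex{1} = 0
g(13) = mex{1} = 0
g(14) = mex{1} = 0
So g(14) = 0.
For pile B, compute g(0), g(1), … with moves {4, 5, 7}:
g(0) = mex{} = 0
g(1) = mex{} = 0
g(2) = mex{} = 0
g(3) = mex{} = 0
g(4) = mex{0} = 1
g(5) = mex{0} = 1
g(6) = mex{0} = 1
g(7) = mex{0} = 1
g(8) = mex{0,1} = 2
So g(8) = 2.
By the Sprague-Grundy theorem, the Grundy value of a sum of independent games is the XOR of the component values.
Combined value = 0 XOR 2 = 2.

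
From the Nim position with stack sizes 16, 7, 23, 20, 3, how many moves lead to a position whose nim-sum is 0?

Nim-sum: 16 ⊕ 7 ⊕ 23 ⊕ 20 ⊕ 3 = 23.
The overall nim-sum is X = 23. A stack of size p has a winning move iff p XOR X < p (reduce it to p XOR X).
  16: 16 XOR 23 = 7 < 16 — winning move (to 7).
  7: 7 XOR 23 = 16 ≥ 7 — no move.
  23: 23 XOR 23 = 0 < 23 — winning move (to 0).
  20: 20 XOR 23 = 3 < 20 — winning move (to 3).
  3: 3 XOR 23 = 20 ≥ 3 — no move.
That gives 3 winning moves.

3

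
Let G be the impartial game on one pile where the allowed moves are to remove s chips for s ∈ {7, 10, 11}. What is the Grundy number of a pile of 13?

Compute g(0), g(1), … for moves {7, 10, 11}:
g(0) = mex{} = 0
g(1) = mex{} = 0
g(2) = mex{} = 0
g(3) = mex{} = 0
g(4) = mex{} = 0
g(5) = mex{} = 0
g(6) = mex{} = 0
g(7) = mex{0} = 1
g(8) = mex{0} = 1
g(9) = mex{0} = 1
g(10) = mex{0} = 1
g(11) = mex{0} = 1
g(12) = mex{0} = 1
g(13) = mex{0} = 1
So g(13) = 1.

1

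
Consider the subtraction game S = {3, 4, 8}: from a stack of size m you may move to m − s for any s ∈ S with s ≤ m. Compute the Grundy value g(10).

Grundy values for subtraction set {3, 4, 8}:
k:     0  1  2  3  4  5  6  7  8  9 10
g(k):  0  0  0  1  1  1  2  0  2  3  1
So g(10) = 1.

1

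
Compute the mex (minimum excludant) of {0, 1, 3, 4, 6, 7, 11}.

The values 0, 1 are all present; 2 is the first non-negative integer missing from the set.

2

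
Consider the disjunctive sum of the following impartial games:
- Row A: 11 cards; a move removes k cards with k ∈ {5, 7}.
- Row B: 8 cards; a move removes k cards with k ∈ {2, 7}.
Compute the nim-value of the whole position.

Grundy values for row A (subtraction set {5, 7}):
k:     0  1  2  3  4  5  6  7  8  9 10 11
g(k):  0  0  0  0  0  1  1  1  1  1  2  2
So g(11) = 2.
For row B, compute g(0), g(1), … with moves {2, 7}:
k:     0  1  2  3  4  5  6  7  8
g(k):  0  0  1  1  0  0  1  1  2
So g(8) = 2.
The value of a disjunctive sum is the nim-sum of the parts.
Combined value = 2 XOR 2 = 0.

0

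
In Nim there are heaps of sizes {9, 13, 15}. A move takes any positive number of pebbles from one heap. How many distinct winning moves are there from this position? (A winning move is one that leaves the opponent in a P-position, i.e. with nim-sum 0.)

Nim-sum: 9 XOR 13 XOR 15 = 11.
The overall nim-sum is X = 11. A heap of size p has a winning move iff p XOR X < p (reduce it to p XOR X).
  9: 9 XOR 11 = 2 < 9 — winning move (to 2).
  13: 13 XOR 11 = 6 < 13 — winning move (to 6).
  15: 15 XOR 11 = 4 < 15 — winning move (to 4).
That gives 3 winning moves.

3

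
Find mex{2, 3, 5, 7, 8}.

0 is not in the set, so the mex is 0.

0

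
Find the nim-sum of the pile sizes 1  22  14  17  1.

9

Compute the nim-sum pairwise:
1 ⊕ 22 = 23
23 ⊕ 14 = 25
25 ⊕ 17 = 8
8 ⊕ 1 = 9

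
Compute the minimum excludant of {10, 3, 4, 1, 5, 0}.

2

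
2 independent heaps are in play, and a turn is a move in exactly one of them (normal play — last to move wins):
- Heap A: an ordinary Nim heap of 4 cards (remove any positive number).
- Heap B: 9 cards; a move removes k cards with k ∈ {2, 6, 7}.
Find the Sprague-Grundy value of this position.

4

Heap A is a plain Nim heap of size 4, so its Grundy value is 4.
Build the Grundy sequence for heap B with g(k) = mex{g(k−s) : s ∈ {2, 6, 7}, s ≤ k}:
k:     0  1  2  3  4  5  6  7  8  9
g(k):  0  0  1  1  0  0  1  1  2  0
So g(9) = 0.
The value of a disjunctive sum is the nim-sum of the parts.
Combined value = 4 XOR 0 = 4.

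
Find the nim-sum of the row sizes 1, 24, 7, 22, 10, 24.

26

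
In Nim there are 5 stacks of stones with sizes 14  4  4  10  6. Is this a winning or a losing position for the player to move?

Winning position

Nim-sum: 14 ^ 4 ^ 4 ^ 10 ^ 6 = 2.
The nim-sum is 2 ≠ 0, so this is an N-position: the player to move can win.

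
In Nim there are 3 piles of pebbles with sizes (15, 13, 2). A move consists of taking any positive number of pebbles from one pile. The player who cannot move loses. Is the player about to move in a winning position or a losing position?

Losing position

Compute the nim-sum pairwise:
15 ⊕ 13 = 2
2 ⊕ 2 = 0
The nim-sum is 0, so this is a P-position: the player to move is in a losing position under optimal play.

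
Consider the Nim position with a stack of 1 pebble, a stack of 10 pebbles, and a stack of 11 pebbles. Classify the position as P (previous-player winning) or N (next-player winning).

P-position

Compute the nim-sum pairwise:
1 ^ 10 = 11
11 ^ 11 = 0
The nim-sum is 0, so this is a P-position: the player to move is in a losing position under optimal play.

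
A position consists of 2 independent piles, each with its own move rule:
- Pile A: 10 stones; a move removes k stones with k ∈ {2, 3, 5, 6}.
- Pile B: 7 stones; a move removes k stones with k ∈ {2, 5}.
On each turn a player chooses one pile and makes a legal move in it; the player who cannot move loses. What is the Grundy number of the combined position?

1

Build the Grundy sequence for pile A with g(k) = mex{g(k−s) : s ∈ {2, 3, 5, 6}, s ≤ k}:
g(0) = mex{} = 0
g(1) = mex{} = 0
g(2) = mex{0} = 1
g(3) = mex{0} = 1
g(4) = mex{0,1} = 2
g(5) = mex{0,1} = 2
g(6) = mex{0,1,2} = 3
g(7) = mex{0,1,2} = 3
g(8) = mex{1,2,3} = 0
g(9) = mex{1,2,3} = 0
g(10) = mex{0,2,3} = 1
So g(10) = 1.
Grundy values for pile B (subtraction set {2, 5}):
g(0) = mex{} = 0
g(1) = mex{} = 0
g(2) = mex{0} = 1
g(3) = mex{0} = 1
g(4) = mex{1} = 0
g(5) = mex{0,1} = 2
g(6) = mex{0} = 1
g(7) = mex{1,2} = 0
So g(7) = 0.
By the Sprague-Grundy theorem, the Grundy value of a sum of independent games is the XOR of the component values.
Combined value = 1 ⊕ 0 = 1.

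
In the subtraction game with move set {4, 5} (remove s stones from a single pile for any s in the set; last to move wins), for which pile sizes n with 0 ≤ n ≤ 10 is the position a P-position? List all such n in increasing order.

0, 1, 2, 3, 9, 10

Compute g(0), g(1), … for moves {4, 5}:
g(0) = mex{} = 0
g(1) = mex{} = 0
g(2) = mex{} = 0
g(3) = mex{} = 0
g(4) = mex{0} = 1
g(5) = mex{0} = 1
g(6) = mex{0} = 1
g(7) = mex{0} = 1
g(8) = mex{0,1} = 2
g(9) = mex{1} = 0
g(10) = mex{1} = 0
The P-positions (g = 0) in 0..10 are 0, 1, 2, 3, 9, 10.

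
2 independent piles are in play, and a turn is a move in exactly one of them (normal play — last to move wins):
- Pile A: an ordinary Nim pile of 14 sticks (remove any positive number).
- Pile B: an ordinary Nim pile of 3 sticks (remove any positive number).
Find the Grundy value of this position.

13

Pile A is a plain Nim pile of size 14, so its Grundy value is 14.
Pile B is a plain Nim pile of size 3, so its Grundy value is 3.
The value of a disjunctive sum is the nim-sum of the parts.
Combined value = 14 XOR 3 = 13.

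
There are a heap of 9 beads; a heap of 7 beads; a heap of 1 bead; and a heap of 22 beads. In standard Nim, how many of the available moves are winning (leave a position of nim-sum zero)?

Write each in binary and XOR column by column:
  01001  (9)
  00111  (7)
  00001  (1)
  10110  (22)
  -----
  11001  (25)
The overall nim-sum is X = 25. A heap of size p has a winning move iff p XOR X < p (reduce it to p XOR X).
  9: 9 XOR 25 = 16 ≥ 9 — no move.
  7: 7 XOR 25 = 30 ≥ 7 — no move.
  1: 1 XOR 25 = 24 ≥ 1 — no move.
  22: 22 XOR 25 = 15 < 22 — winning move (to 15).
That gives 1 winning move.

1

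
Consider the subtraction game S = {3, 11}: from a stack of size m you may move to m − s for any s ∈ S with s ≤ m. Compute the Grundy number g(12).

2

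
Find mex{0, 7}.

1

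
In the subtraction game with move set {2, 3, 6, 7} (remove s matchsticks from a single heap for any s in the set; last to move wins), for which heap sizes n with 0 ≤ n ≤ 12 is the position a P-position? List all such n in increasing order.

0, 1, 5, 9, 10

Build the Grundy sequence with g(k) = mex{g(k−s) : s ∈ {2, 3, 6, 7}, s ≤ k}:
k:     0  1  2  3  4  5  6  7  8  9 10 11 12
g(k):  0  0  1  1  2  0  3  1  2  0  0  1  1
The P-positions (g = 0) in 0..12 are 0, 1, 5, 9, 10.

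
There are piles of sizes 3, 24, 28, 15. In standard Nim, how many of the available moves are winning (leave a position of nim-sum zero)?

3

Compute the nim-sum pairwise:
3 ^ 24 = 27
27 ^ 28 = 7
7 ^ 15 = 8
The overall nim-sum is X = 8. A pile of size p has a winning move iff p XOR X < p (reduce it to p XOR X).
  3: 3 XOR 8 = 11 ≥ 3 — no move.
  24: 24 XOR 8 = 16 < 24 — winning move (to 16).
  28: 28 XOR 8 = 20 < 28 — winning move (to 20).
  15: 15 XOR 8 = 7 < 15 — winning move (to 7).
That gives 3 winning moves.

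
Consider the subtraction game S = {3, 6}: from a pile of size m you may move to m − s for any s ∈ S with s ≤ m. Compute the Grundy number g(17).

Grundy values for subtraction set {3, 6}:
k:     0  1  2  3  4  5  6  7  8  9 10 11 12 13 14 15 16 17
g(k):  0  0  0  1  1  1  2  2  2  0  0  0  1  1  1  2  2  2
So g(17) = 2.

2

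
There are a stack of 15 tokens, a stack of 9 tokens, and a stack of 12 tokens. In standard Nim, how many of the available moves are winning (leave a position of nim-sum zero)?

Compute the nim-sum pairwise:
15 ⊕ 9 = 6
6 ⊕ 12 = 10
The overall nim-sum is X = 10. A stack of size p has a winning move iff p XOR X < p (reduce it to p XOR X).
  15: 15 XOR 10 = 5 < 15 — winning move (to 5).
  9: 9 XOR 10 = 3 < 9 — winning move (to 3).
  12: 12 XOR 10 = 6 < 12 — winning move (to 6).
That gives 3 winning moves.

3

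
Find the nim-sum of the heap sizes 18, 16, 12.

Compute the nim-sum pairwise:
18 XOR 16 = 2
2 XOR 12 = 14

14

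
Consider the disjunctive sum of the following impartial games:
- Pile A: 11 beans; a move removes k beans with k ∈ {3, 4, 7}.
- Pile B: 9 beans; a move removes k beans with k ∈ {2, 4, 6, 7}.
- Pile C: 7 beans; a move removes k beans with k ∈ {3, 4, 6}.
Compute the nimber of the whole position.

2

Grundy values for pile A (subtraction set {3, 4, 7}):
k:     0  1  2  3  4  5  6  7  8  9 10 11
g(k):  0  0  0  1  1  1  2  2  2  3  0  0
So g(11) = 0.
For pile B, compute g(0), g(1), … with moves {2, 4, 6, 7}:
g(0) = mex{} = 0
g(1) = mex{} = 0
g(2) = mex{0} = 1
g(3) = mex{0} = 1
g(4) = mex{0,1} = 2
g(5) = mex{0,1} = 2
g(6) = mex{0,1,2} = 3
g(7) = mex{0,1,2} = 3
g(8) = mex{0,1,2,3} = 4
g(9) = mex{1,2,3} = 0
So g(9) = 0.
For pile C, compute g(0), g(1), … with moves {3, 4, 6}:
k:     0  1  2  3  4  5  6  7
g(k):  0  0  0  1  1  1  2  2
So g(7) = 2.
By the Sprague-Grundy theorem, the Grundy value of a sum of independent games is the XOR of the component values.
Combined value = 0 ⊕ 0 ⊕ 2 = 2.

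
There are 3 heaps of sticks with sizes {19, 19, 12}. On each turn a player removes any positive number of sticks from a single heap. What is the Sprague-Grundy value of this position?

Write each in binary and XOR column by column:
  10011  (19)
  10011  (19)
  01100  (12)
  -----
  01100  (12)

12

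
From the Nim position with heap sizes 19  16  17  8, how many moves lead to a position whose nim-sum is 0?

Nim-sum: 19 ⊕ 16 ⊕ 17 ⊕ 8 = 26.
The overall nim-sum is X = 26. A heap of size p has a winning move iff p XOR X < p (reduce it to p XOR X).
  19: 19 XOR 26 = 9 < 19 — winning move (to 9).
  16: 16 XOR 26 = 10 < 16 — winning move (to 10).
  17: 17 XOR 26 = 11 < 17 — winning move (to 11).
  8: 8 XOR 26 = 18 ≥ 8 — no move.
That gives 3 winning moves.

3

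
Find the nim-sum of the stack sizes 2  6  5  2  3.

0

Nim-sum: 2 ^ 6 ^ 5 ^ 2 ^ 3 = 0.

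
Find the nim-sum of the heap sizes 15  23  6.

Compute the nim-sum pairwise:
15 ⊕ 23 = 24
24 ⊕ 6 = 30

30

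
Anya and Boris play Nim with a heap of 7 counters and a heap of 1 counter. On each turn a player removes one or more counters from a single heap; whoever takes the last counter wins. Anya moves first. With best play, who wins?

Nim-sum: 7 ⊕ 1 = 6.
The nim-sum is 6 ≠ 0, so this is an N-position: the player to move can win; Anya has a winning move.

Anya wins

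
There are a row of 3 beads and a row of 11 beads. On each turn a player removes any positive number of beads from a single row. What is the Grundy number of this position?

8

In binary:
  0011  (3)
  1011  (11)
  ----
  1000  (8)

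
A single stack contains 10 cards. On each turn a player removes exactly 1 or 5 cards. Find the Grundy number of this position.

Build the Grundy sequence with g(k) = mex{g(k−s) : s ∈ {1, 5}, s ≤ k}:
k:     0  1  2  3  4  5  6  7  8  9 10
g(k):  0  1  0  1  0  1  0  1  0  1  0
So g(10) = 0.

0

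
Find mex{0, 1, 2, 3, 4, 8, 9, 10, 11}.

The values 0, 1, 2, 3, 4 are all present; 5 is the first non-negative integer missing from the set.

5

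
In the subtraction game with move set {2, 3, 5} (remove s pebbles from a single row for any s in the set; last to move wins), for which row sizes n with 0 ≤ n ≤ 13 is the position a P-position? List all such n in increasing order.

0, 1, 7, 8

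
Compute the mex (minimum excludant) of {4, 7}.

0 is not in the set, so the mex is 0.

0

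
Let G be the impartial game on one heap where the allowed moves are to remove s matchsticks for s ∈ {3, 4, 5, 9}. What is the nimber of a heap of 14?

Build the Grundy sequence with g(k) = mex{g(k−s) : s ∈ {3, 4, 5, 9}, s ≤ k}:
g(0) = mex{} = 0
g(1) = mex{} = 0
g(2) = mex{} = 0
g(3) = mex{0} = 1
g(4) = mex{0} = 1
g(5) = mex{0} = 1
g(6) = mex{0,1} = 2
g(7) = mex{0,1} = 2
g(8) = mex{1} = 0
g(9) = mex{0,1,2} = 3
g(10) = mex{0,1,2} = 3
g(11) = mex{0,2} = 1
g(12) = mex{0,1,2,3} = 4
g(13) = mex{0,1,3} = 2
g(14) = mex{1,3} = 0
So g(14) = 0.

0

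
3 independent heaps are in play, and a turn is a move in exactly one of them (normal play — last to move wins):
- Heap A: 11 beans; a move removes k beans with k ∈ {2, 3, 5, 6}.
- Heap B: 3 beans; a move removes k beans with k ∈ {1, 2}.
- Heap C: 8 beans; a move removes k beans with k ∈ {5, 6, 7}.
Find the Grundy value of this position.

0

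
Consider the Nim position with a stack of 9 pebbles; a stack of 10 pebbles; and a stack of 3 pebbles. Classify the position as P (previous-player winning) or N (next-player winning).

P-position

Write each in binary and XOR column by column:
  1001  (9)
  1010  (10)
  0011  (3)
  ----
  0000  (0)
The nim-sum is 0, so this is a P-position: the player to move is in a losing position under optimal play.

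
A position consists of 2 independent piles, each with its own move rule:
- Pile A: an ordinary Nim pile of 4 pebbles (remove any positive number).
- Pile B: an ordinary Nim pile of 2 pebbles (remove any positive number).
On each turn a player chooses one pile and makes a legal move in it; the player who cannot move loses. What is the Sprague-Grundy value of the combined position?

6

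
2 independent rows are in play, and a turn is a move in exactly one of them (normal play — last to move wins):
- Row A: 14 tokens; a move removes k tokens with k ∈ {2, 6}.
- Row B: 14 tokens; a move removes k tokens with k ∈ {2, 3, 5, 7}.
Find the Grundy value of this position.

3

Grundy values for row A (subtraction set {2, 6}):
k:     0  1  2  3  4  5  6  7  8  9 10 11 12 13 14
g(k):  0  0  1  1  0  0  1  1  0  0  1  1  0  0  1
So g(14) = 1.
Build the Grundy sequence for row B with g(k) = mex{g(k−s) : s ∈ {2, 3, 5, 7}, s ≤ k}:
g(0) = mex{} = 0
g(1) = mex{} = 0
g(2) = mex{0} = 1
g(3) = mex{0} = 1
g(4) = mex{0,1} = 2
g(5) = mex{0,1} = 2
g(6) = mex{0,1,2} = 3
g(7) = mex{0,1,2} = 3
g(8) = mex{0,1,2,3} = 4
g(9) = mex{1,2,3} = 0
g(10) = mex{1,2,3,4} = 0
g(11) = mex{0,2,3,4} = 1
g(12) = mex{0,2,3} = 1
g(13) = mex{0,1,3,4} = 2
g(14) = mex{0,1,3} = 2
So g(14) = 2.
The value of a disjunctive sum is the nim-sum of the parts.
Combined value = 1 XOR 2 = 3.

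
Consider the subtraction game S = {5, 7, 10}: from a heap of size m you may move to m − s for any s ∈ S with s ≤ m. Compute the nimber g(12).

Grundy values for subtraction set {5, 7, 10}:
k:     0  1  2  3  4  5  6  7  8  9 10 11 12
g(k):  0  0  0  0  0  1  1  1  1  1  2  2  2
So g(12) = 2.

2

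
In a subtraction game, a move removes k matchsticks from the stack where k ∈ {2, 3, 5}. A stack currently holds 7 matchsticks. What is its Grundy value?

Compute g(0), g(1), … for moves {2, 3, 5}:
k:     0  1  2  3  4  5  6  7
g(k):  0  0  1  1  2  2  3  0
So g(7) = 0.

0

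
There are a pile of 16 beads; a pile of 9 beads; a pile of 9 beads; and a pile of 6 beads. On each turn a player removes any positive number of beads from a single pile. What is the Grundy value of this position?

Nim-sum: 16 ⊕ 9 ⊕ 9 ⊕ 6 = 22.

22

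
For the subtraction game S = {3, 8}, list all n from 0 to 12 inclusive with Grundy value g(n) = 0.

Compute g(0), g(1), … for moves {3, 8}:
g(0) = mex{} = 0
g(1) = mex{} = 0
g(2) = mex{} = 0
g(3) = mex{0} = 1
g(4) = mex{0} = 1
g(5) = mex{0} = 1
g(6) = mex{1} = 0
g(7) = mex{1} = 0
g(8) = mex{0,1} = 2
g(9) = mex{0} = 1
g(10) = mex{0} = 1
g(11) = mex{1,2} = 0
g(12) = mex{1} = 0
The P-positions (g = 0) in 0..12 are 0, 1, 2, 6, 7, 11, 12.

0, 1, 2, 6, 7, 11, 12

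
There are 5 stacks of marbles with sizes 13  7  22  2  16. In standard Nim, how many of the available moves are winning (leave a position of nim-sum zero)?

1

Compute the nim-sum pairwise:
13 ⊕ 7 = 10
10 ⊕ 22 = 28
28 ⊕ 2 = 30
30 ⊕ 16 = 14
The overall nim-sum is X = 14. A stack of size p has a winning move iff p XOR X < p (reduce it to p XOR X).
  13: 13 XOR 14 = 3 < 13 — winning move (to 3).
  7: 7 XOR 14 = 9 ≥ 7 — no move.
  22: 22 XOR 14 = 24 ≥ 22 — no move.
  2: 2 XOR 14 = 12 ≥ 2 — no move.
  16: 16 XOR 14 = 30 ≥ 16 — no move.
That gives 1 winning move.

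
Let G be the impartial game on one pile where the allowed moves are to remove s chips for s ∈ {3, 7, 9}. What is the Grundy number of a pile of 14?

Grundy values for subtraction set {3, 7, 9}:
g(0) = mex{} = 0
g(1) = mex{} = 0
g(2) = mex{} = 0
g(3) = mex{0} = 1
g(4) = mex{0} = 1
g(5) = mex{0} = 1
g(6) = mex{1} = 0
g(7) = mex{0,1} = 2
g(8) = mex{0,1} = 2
g(9) = mex{0} = 1
g(10) = mex{0,1,2} = 3
g(11) = mex{0,1,2} = 3
g(12) = mex{1} = 0
g(13) = mex{0,1,3} = 2
g(14) = mex{1,2,3} = 0
So g(14) = 0.

0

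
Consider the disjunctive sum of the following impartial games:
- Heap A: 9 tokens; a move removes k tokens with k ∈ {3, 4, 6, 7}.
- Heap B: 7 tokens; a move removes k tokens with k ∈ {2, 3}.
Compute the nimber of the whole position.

2

Build the Grundy sequence for heap A with g(k) = mex{g(k−s) : s ∈ {3, 4, 6, 7}, s ≤ k}:
k:     0  1  2  3  4  5  6  7  8  9
g(k):  0  0  0  1  1  1  2  2  2  3
So g(9) = 3.
Grundy values for heap B (subtraction set {2, 3}):
g(0) = mex{} = 0
g(1) = mex{} = 0
g(2) = mex{0} = 1
g(3) = mex{0} = 1
g(4) = mex{0,1} = 2
g(5) = mex{1} = 0
g(6) = mex{1,2} = 0
g(7) = mex{0,2} = 1
So g(7) = 1.
By the Sprague-Grundy theorem, the Grundy value of a sum of independent games is the XOR of the component values.
Combined value = 3 ⊕ 1 = 2.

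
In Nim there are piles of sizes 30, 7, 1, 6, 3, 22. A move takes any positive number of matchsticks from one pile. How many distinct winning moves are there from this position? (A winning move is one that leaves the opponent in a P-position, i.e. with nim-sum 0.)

1

Write each in binary and XOR column by column:
  11110  (30)
  00111  (7)
  00001  (1)
  00110  (6)
  00011  (3)
  10110  (22)
  -----
  01011  (11)
The overall nim-sum is X = 11. A pile of size p has a winning move iff p XOR X < p (reduce it to p XOR X).
  30: 30 XOR 11 = 21 < 30 — winning move (to 21).
  7: 7 XOR 11 = 12 ≥ 7 — no move.
  1: 1 XOR 11 = 10 ≥ 1 — no move.
  6: 6 XOR 11 = 13 ≥ 6 — no move.
  3: 3 XOR 11 = 8 ≥ 3 — no move.
  22: 22 XOR 11 = 29 ≥ 22 — no move.
That gives 1 winning move.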